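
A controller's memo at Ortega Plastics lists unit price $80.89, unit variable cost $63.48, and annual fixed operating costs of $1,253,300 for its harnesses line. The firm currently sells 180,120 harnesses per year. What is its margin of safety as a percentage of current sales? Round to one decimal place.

60.0%

Each unit contributes $80.89 − $63.48 = $17.41. Break-even units = $1,253,300 ÷ $17.41 = 71,987.36; break-even revenue = 71,987.36 × $80.89 = $5,823,057.84.
Actual sales revenue = 180,120 × $80.89 = $14,569,906.80.
Margin of safety = ($14,569,906.80 − $5,823,057.84) ÷ $14,569,906.80 = 60.0%.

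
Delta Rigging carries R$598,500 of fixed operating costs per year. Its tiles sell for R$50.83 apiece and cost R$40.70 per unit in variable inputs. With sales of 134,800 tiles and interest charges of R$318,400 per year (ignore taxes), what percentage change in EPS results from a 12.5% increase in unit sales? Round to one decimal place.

Total contribution margin = 134,800 × R$10.13 = R$1,365,524.00.
Operating income = contribution − fixed costs = R$1,365,524.00 − R$598,500 = R$767,024.00.
After interest of R$318,400.00, pre-tax earnings = R$448,624.00.
DCL = total CM / (EBIT − I) = R$1,365,524.00 / R$448,624.00 = 3.0438.
%ΔEPS = DCL × %ΔSales = 3.0438 × +12.5% = +38.0%.

+38.0%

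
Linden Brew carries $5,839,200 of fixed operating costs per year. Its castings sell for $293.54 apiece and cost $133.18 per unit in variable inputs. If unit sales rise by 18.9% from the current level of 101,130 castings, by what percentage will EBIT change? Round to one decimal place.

+29.5%

Total contribution margin = 101,130 × $160.36 = $16,217,206.80.
Subtracting fixed costs: EBIT = $16,217,206.80 − $5,839,200 = $10,378,006.80.
DOL = contribution ÷ EBIT = $16,217,206.80 ÷ $10,378,006.80 = 1.5627.
Operating income changes by 1.5627 × +18.9% = +29.5%.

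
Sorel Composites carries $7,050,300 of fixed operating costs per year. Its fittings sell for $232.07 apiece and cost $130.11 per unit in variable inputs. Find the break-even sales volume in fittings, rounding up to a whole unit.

69,148 fittings

Contribution margin per unit = $232.07 − $130.11 = $101.96.
Break-even Q = $7,050,300 / $101.96 = 69,147.70 → 69,148 fittings.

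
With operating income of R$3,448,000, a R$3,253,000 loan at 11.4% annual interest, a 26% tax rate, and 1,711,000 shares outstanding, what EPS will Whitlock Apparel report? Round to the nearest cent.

R$1.33

Pre-tax income = R$3,448,000 − R$370,842.00 = R$3,077,158.00.
Net income = R$3,077,158.00 × (1 − 0.26) = R$2,277,096.92.
Per share: R$2,277,096.92 / 1,711,000 shares = R$1.33.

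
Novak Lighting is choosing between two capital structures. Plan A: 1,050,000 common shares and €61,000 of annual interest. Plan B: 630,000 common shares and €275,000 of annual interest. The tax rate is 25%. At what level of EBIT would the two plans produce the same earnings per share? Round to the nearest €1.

€596,000

At indifference, (EBIT − 61,000)(1 − t)/1,050,000 = (EBIT − 275,000)(1 − t)/630,000.
Cancelling (1 − t) and cross-multiplying: 630,000·(EBIT − 61,000) = 1,050,000·(EBIT − 275,000).
EBIT × (1,050,000 − 630,000) = 275,000 × 1,050,000 − 61,000 × 630,000 = 250,320,000,000, so EBIT = 250,320,000,000 ÷ 420,000 = 596,000.00.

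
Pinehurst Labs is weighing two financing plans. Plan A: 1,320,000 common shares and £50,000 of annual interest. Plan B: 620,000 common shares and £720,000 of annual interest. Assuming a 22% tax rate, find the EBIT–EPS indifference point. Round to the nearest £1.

£1,313,429

At indifference, (EBIT − 50,000)(1 − t)/1,320,000 = (EBIT − 720,000)(1 − t)/620,000.
The (1 − t) factor cancels: (EBIT − 50,000) × 620,000 = (EBIT − 720,000) × 1,320,000.
EBIT × (1,320,000 − 620,000) = 720,000 × 1,320,000 − 50,000 × 620,000 = 919,400,000,000, so EBIT = 919,400,000,000 ÷ 700,000 = 1,313,428.57.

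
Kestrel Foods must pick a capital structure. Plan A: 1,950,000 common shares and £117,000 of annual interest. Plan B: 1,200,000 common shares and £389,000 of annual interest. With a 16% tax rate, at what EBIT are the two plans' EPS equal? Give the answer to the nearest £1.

£824,200

At indifference, (EBIT − 117,000)(1 − t)/1,950,000 = (EBIT − 389,000)(1 − t)/1,200,000.
Cancelling (1 − t) and cross-multiplying: 1,200,000·(EBIT − 117,000) = 1,950,000·(EBIT − 389,000).
EBIT × (1,950,000 − 1,200,000) = 389,000 × 1,950,000 − 117,000 × 1,200,000 = 618,150,000,000, so EBIT = 618,150,000,000 ÷ 750,000 = 824,200.00.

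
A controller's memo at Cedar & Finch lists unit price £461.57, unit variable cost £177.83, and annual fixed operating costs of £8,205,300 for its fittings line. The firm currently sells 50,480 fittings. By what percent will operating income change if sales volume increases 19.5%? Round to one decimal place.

+45.7%

At 50,480 units, contribution = 50,480 × £283.74 = £14,323,195.20.
EBIT = £14,323,195.20 − £8,205,300 = £6,117,895.20.
So DOL = total CM / EBIT = £14,323,195.20 / £6,117,895.20 = 2.3412.
Operating income changes by 2.3412 × +19.5% = +45.7%.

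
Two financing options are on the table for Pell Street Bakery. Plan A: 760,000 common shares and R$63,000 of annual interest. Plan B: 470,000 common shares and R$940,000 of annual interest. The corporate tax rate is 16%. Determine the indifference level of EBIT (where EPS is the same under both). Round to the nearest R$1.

Set EPS_A = EPS_B: (EBIT − R$63,000)(1 − 0.16) ÷ 760,000 = (EBIT − R$940,000)(1 − 0.16) ÷ 470,000.
The (1 − t) factor cancels: (EBIT − 63,000) × 470,000 = (EBIT − 940,000) × 760,000.
EBIT × (760,000 − 470,000) = 940,000 × 760,000 − 63,000 × 470,000 = 684,790,000,000, so EBIT = 684,790,000,000 ÷ 290,000 = 2,361,344.83.

R$2,361,345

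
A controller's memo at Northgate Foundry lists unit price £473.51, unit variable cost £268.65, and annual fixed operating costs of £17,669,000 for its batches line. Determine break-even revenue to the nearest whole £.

£40,839,833

Contribution margin per unit = £473.51 − £268.65 = £204.86, a CM ratio of £204.86 ÷ £473.51 = 0.4326.
Break-even revenue = fixed costs × price ÷ CM = £17,669,000 × £473.51 ÷ £204.86 = £40,839,833.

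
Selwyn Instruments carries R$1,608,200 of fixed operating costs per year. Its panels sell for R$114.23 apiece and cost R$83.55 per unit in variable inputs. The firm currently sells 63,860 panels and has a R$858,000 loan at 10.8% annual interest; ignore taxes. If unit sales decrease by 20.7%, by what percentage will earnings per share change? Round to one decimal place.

-157.0%

At 63,860 units, contribution = 63,860 × R$30.68 = R$1,959,224.80.
Operating income = contribution − fixed costs = R$1,959,224.80 − R$1,608,200 = R$351,024.80.
After interest of R$92,664.00, pre-tax earnings = R$258,360.80.
Degree of combined leverage = contribution ÷ (EBIT − I) = R$1,959,224.80 ÷ R$258,360.80 = 7.5833.
EPS therefore changes by 7.5833 × (-20.7%) = -157.0%.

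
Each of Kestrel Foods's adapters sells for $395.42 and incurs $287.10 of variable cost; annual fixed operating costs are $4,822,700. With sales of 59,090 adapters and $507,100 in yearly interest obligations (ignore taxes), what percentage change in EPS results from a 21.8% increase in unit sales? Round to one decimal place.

Contribution at this volume is 59,090 × $108.32 = $6,400,628.80.
Operating income = contribution − fixed costs = $6,400,628.80 − $4,822,700 = $1,577,928.80.
After interest of $507,100.00, pre-tax earnings = $1,070,828.80.
Degree of combined leverage = contribution ÷ (EBIT − I) = $6,400,628.80 ÷ $1,070,828.80 = 5.9773.
%ΔEPS = DCL × %ΔSales = 5.9773 × +21.8% = +130.3%.

+130.3%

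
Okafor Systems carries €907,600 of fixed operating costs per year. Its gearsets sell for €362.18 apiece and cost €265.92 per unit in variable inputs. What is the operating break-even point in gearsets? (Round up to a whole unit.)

9,429 gearsets

Each unit contributes €362.18 − €265.92 = €96.26.
Break-even Q = €907,600 / €96.26 = 9,428.63 → 9,429 gearsets.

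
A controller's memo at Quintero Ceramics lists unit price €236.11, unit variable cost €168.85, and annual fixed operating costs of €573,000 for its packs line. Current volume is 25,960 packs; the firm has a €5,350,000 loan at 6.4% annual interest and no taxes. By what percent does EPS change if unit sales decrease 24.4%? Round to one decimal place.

-51.3%

Total contribution margin = 25,960 × €67.26 = €1,746,069.60.
EBIT = €1,746,069.60 − €573,000 = €1,173,069.60.
After interest of €342,400.00, pre-tax earnings = €830,669.60.
Degree of combined leverage = contribution ÷ (EBIT − I) = €1,746,069.60 ÷ €830,669.60 = 2.1020.
EPS therefore changes by 2.1020 × (-24.4%) = -51.3%.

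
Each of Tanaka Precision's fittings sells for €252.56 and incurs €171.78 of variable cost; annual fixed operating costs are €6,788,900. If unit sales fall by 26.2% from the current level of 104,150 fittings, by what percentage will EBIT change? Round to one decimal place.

At 104,150 units, contribution = 104,150 × €80.78 = €8,413,237.00.
EBIT = €8,413,237.00 − €6,788,900 = €1,624,337.00.
Degree of operating leverage = €8,413,237.00 / €1,624,337.00 = 5.1795.
Operating income changes by 5.1795 × -26.2% = -135.7%.

-135.7%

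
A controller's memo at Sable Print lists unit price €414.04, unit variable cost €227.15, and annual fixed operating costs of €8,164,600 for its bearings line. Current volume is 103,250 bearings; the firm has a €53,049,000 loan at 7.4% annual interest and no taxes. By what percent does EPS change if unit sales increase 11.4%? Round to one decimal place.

At 103,250 units, contribution = 103,250 × €186.89 = €19,296,392.50.
Subtracting fixed costs: EBIT = €19,296,392.50 − €8,164,600 = €11,131,792.50.
Interest = €3,925,626.00, so EBIT − I = €7,206,166.50.
DCL = total CM / (EBIT − I) = €19,296,392.50 / €7,206,166.50 = 2.6778.
EPS therefore changes by 2.6778 × (+11.4%) = +30.5%.

+30.5%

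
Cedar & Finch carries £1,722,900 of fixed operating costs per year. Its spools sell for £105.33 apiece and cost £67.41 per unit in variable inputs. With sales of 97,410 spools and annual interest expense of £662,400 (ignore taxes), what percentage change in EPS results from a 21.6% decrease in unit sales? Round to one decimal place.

Total contribution margin = 97,410 × £37.92 = £3,693,787.20.
Operating income = contribution − fixed costs = £3,693,787.20 − £1,722,900 = £1,970,887.20.
After interest of £662,400.00, pre-tax earnings = £1,308,487.20.
Degree of combined leverage = contribution ÷ (EBIT − I) = £3,693,787.20 ÷ £1,308,487.20 = 2.8229.
EPS therefore changes by 2.8229 × (-21.6%) = -61.0%.

-61.0%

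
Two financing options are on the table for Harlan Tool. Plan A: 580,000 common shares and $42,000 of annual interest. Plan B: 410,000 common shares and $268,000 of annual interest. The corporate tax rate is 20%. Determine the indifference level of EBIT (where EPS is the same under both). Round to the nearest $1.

$813,059

At indifference, (EBIT − 42,000)(1 − t)/580,000 = (EBIT − 268,000)(1 − t)/410,000.
The (1 − t) factor cancels: (EBIT − 42,000) × 410,000 = (EBIT − 268,000) × 580,000.
Solving, EBIT = (268,000·580,000 − 42,000·410,000) / (580,000 − 410,000) = 138,220,000,000 / 170,000 = 813,058.82.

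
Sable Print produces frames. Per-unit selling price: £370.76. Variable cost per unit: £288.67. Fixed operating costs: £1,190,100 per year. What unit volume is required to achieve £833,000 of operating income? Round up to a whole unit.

Contribution margin per unit = £370.76 − £288.67 = £82.09.
Need Q such that Q × £82.09 − £1,190,100 = £833,000, i.e. Q = £2,023,100 / £82.09 = 24,644.90 → 24,645.

24,645 frames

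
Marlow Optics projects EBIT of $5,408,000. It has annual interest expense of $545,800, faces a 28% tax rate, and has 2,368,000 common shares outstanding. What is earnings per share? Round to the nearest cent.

Pre-tax income = $5,408,000 − $545,800.00 = $4,862,200.00.
After tax at 28%: net income = $4,862,200.00 × 0.72 = $3,500,784.00.
EPS = $3,500,784.00 ÷ 2,368,000 = $1.48.

$1.48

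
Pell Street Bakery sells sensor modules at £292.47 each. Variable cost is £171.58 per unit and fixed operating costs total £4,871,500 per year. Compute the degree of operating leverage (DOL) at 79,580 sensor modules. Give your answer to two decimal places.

At 79,580 units, contribution = 79,580 × £120.89 = £9,620,426.20.
Subtracting fixed costs: EBIT = £9,620,426.20 − £4,871,500 = £4,748,926.20.
Degree of operating leverage = £9,620,426.20 / £4,748,926.20 = 2.0258.

2.03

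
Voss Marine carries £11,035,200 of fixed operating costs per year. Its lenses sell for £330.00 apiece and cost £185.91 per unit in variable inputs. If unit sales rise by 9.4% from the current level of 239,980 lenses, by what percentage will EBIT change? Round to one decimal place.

+13.8%

At 239,980 units, contribution = 239,980 × £144.09 = £34,578,718.20.
EBIT = £34,578,718.20 − £11,035,200 = £23,543,518.20.
Degree of operating leverage = £34,578,718.20 / £23,543,518.20 = 1.4687.
%ΔEBIT = DOL × %ΔSales = 1.4687 × +9.4% = +13.8%.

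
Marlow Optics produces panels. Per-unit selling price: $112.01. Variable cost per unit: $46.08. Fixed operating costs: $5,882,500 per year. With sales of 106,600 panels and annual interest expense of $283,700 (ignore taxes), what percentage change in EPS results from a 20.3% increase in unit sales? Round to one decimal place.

Contribution at this volume is 106,600 × $65.93 = $7,028,138.00.
Subtracting fixed costs: EBIT = $7,028,138.00 − $5,882,500 = $1,145,638.00.
Interest = $283,700.00, so EBIT − I = $861,938.00.
Degree of combined leverage = contribution ÷ (EBIT − I) = $7,028,138.00 ÷ $861,938.00 = 8.1539.
EPS therefore changes by 8.1539 × (+20.3%) = +165.5%.

+165.5%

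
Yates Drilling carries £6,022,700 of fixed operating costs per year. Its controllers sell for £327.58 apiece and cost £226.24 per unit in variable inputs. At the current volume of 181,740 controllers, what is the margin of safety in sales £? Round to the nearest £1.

Unit CM = price − variable cost = £327.58 − £226.24 = £101.34. Break-even units = £6,022,700 ÷ £101.34 = 59,430.63; break-even revenue = 59,430.63 × £327.58 = £19,468,285.63.
Actual sales revenue = 181,740 × £327.58 = £59,534,389.20.
Margin of safety = £59,534,389.20 − £19,468,285.63 = £40,066,104.

£40,066,104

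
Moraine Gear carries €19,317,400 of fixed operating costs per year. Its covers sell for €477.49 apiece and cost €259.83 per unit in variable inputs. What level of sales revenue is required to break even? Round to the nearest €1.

CM per unit = €477.49 − €259.83 = €217.66; CM ratio = €217.66 / €477.49 = 0.4558.
Break-even revenue = fixed costs × price ÷ CM = €19,317,400 × €477.49 ÷ €217.66 = €42,377,402.

€42,377,402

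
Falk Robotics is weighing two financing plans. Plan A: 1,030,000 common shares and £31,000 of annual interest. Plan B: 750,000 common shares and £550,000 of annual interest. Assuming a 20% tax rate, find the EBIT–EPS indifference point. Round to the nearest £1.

£1,940,179

At indifference, (EBIT − 31,000)(1 − t)/1,030,000 = (EBIT − 550,000)(1 − t)/750,000.
The (1 − t) factor cancels: (EBIT − 31,000) × 750,000 = (EBIT − 550,000) × 1,030,000.
EBIT × (1,030,000 − 750,000) = 550,000 × 1,030,000 − 31,000 × 750,000 = 543,250,000,000, so EBIT = 543,250,000,000 ÷ 280,000 = 1,940,178.57.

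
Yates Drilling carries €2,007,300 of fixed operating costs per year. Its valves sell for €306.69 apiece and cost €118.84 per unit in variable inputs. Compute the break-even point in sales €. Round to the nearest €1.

€3,277,183

CM per unit = €306.69 − €118.84 = €187.85; CM ratio = €187.85 / €306.69 = 0.6125.
Break-even sales = FC ÷ CM ratio = €2,007,300 × €306.69 / €187.85 = €3,277,183.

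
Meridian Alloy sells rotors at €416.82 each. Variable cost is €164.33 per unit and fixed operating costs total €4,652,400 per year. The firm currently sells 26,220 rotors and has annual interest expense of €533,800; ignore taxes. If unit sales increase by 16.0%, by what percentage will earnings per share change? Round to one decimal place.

Total contribution margin = 26,220 × €252.49 = €6,620,287.80.
EBIT = €6,620,287.80 − €4,652,400 = €1,967,887.80.
After interest of €533,800.00, pre-tax earnings = €1,434,087.80.
Degree of combined leverage = contribution ÷ (EBIT − I) = €6,620,287.80 ÷ €1,434,087.80 = 4.6164.
EPS therefore changes by 4.6164 × (+16.0%) = +73.9%.

+73.9%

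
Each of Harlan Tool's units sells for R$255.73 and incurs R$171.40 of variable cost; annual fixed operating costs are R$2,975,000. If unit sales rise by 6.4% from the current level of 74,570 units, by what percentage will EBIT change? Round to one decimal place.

At 74,570 units, contribution = 74,570 × R$84.33 = R$6,288,488.10.
Subtracting fixed costs: EBIT = R$6,288,488.10 − R$2,975,000 = R$3,313,488.10.
So DOL = total CM / EBIT = R$6,288,488.10 / R$3,313,488.10 = 1.8978.
Operating income changes by 1.8978 × +6.4% = +12.1%.

+12.1%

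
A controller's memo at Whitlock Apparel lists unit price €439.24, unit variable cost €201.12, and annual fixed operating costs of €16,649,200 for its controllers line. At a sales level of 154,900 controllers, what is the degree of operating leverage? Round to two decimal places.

1.82

Total contribution margin = 154,900 × €238.12 = €36,884,788.00.
EBIT = €36,884,788.00 − €16,649,200 = €20,235,588.00.
DOL = contribution ÷ EBIT = €36,884,788.00 ÷ €20,235,588.00 = 1.8228.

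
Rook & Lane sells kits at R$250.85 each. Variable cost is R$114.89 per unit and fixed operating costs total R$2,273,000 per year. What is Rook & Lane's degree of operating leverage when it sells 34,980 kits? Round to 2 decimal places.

1.92

Contribution at this volume is 34,980 × R$135.96 = R$4,755,880.80.
Subtracting fixed costs: EBIT = R$4,755,880.80 − R$2,273,000 = R$2,482,880.80.
Degree of operating leverage = R$4,755,880.80 / R$2,482,880.80 = 1.9155.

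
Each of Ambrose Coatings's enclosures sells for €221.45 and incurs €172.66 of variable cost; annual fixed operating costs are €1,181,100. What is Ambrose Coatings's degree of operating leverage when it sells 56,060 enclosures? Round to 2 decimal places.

Total contribution margin = 56,060 × €48.79 = €2,735,167.40.
Subtracting fixed costs: EBIT = €2,735,167.40 − €1,181,100 = €1,554,067.40.
DOL = contribution ÷ EBIT = €2,735,167.40 ÷ €1,554,067.40 = 1.7600.

1.76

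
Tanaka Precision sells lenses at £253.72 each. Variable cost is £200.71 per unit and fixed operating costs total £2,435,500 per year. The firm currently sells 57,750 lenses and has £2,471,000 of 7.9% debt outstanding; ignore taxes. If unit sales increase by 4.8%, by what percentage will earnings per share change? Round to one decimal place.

Contribution at this volume is 57,750 × £53.01 = £3,061,327.50.
Subtracting fixed costs: EBIT = £3,061,327.50 − £2,435,500 = £625,827.50.
After interest of £195,209.00, pre-tax earnings = £430,618.50.
Degree of combined leverage = contribution ÷ (EBIT − I) = £3,061,327.50 ÷ £430,618.50 = 7.1091.
%ΔEPS = DCL × %ΔSales = 7.1091 × +4.8% = +34.1%.

+34.1%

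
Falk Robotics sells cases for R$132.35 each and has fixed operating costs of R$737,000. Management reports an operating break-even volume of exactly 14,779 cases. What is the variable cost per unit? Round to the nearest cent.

R$82.48

Contribution per unit must be FC / Q = R$737,000 / 14,779 = R$49.8681.
Hence VC = price − CM = R$132.35 − R$49.8681 = R$82.48.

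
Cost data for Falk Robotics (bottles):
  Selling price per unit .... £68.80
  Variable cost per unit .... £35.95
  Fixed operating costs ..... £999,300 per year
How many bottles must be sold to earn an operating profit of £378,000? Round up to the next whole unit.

41,927 bottles

Each unit contributes £68.80 − £35.95 = £32.85.
Required volume = (fixed costs + target profit) ÷ CM = (£999,300 + £378,000) ÷ £32.85 = 41,926.94, so 41,927 bottles.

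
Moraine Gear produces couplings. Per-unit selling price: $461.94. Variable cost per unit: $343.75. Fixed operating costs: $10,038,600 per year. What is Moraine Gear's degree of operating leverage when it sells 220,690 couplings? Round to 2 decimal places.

Total contribution margin = 220,690 × $118.19 = $26,083,351.10.
Subtracting fixed costs: EBIT = $26,083,351.10 − $10,038,600 = $16,044,751.10.
DOL = contribution ÷ EBIT = $26,083,351.10 ÷ $16,044,751.10 = 1.6257.

1.63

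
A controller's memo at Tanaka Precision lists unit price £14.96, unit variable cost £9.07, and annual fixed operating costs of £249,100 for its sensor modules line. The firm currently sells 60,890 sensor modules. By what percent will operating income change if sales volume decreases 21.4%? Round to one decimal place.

-70.1%

Contribution at this volume is 60,890 × £5.89 = £358,642.10.
Operating income = contribution − fixed costs = £358,642.10 − £249,100 = £109,542.10.
So DOL = total CM / EBIT = £358,642.10 / £109,542.10 = 3.2740.
So EBIT moves 3.2740 × (-21.4%) = -70.1%.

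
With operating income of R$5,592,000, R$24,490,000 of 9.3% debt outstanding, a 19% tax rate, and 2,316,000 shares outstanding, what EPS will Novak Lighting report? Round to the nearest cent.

Interest = R$2,277,570.00, so EBT = R$5,592,000 − R$2,277,570.00 = R$3,314,430.00.
After tax at 19%: net income = R$3,314,430.00 × 0.81 = R$2,684,688.30.
EPS = R$2,684,688.30 ÷ 2,316,000 = R$1.16.

R$1.16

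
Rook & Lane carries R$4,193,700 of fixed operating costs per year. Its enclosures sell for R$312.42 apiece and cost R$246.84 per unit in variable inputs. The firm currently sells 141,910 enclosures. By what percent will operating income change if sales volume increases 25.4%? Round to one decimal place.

+46.2%

Total contribution margin = 141,910 × R$65.58 = R$9,306,457.80.
Subtracting fixed costs: EBIT = R$9,306,457.80 − R$4,193,700 = R$5,112,757.80.
Degree of operating leverage = R$9,306,457.80 / R$5,112,757.80 = 1.8202.
Operating income changes by 1.8202 × +25.4% = +46.2%.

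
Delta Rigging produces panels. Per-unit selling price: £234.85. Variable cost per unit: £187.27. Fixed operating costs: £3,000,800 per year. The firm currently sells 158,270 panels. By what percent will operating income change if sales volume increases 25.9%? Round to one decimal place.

+43.1%

Contribution at this volume is 158,270 × £47.58 = £7,530,486.60.
Subtracting fixed costs: EBIT = £7,530,486.60 − £3,000,800 = £4,529,686.60.
Degree of operating leverage = £7,530,486.60 / £4,529,686.60 = 1.6625.
Operating income changes by 1.6625 × +25.9% = +43.1%.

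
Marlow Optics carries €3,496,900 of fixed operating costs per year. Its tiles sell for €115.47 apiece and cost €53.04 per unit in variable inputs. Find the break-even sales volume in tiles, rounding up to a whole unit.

56,014 tiles

Each unit contributes €115.47 − €53.04 = €62.43.
Units to break even: €3,496,900 ÷ €62.43 = 56,013.13, rounded up to 56,014.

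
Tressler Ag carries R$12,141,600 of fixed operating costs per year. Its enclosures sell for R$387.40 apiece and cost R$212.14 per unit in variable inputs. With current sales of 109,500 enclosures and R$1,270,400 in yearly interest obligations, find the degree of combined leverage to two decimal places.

Total contribution margin = 109,500 × R$175.26 = R$19,190,970.00.
Operating income = contribution − fixed costs = R$19,190,970.00 − R$12,141,600 = R$7,049,370.00. Interest = R$1,270,400.00.
DOL = R$19,190,970.00 ÷ R$7,049,370.00 = 2.7224; DFL = R$7,049,370.00 ÷ R$5,778,970.00 = 1.2198.
DCL = DOL × DFL = 2.7224 × 1.2198 = 3.3208.

3.32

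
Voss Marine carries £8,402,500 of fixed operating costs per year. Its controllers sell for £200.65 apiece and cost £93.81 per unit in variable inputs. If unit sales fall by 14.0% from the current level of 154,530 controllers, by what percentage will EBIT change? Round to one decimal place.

Total contribution margin = 154,530 × £106.84 = £16,509,985.20.
Operating income = contribution − fixed costs = £16,509,985.20 − £8,402,500 = £8,107,485.20.
So DOL = total CM / EBIT = £16,509,985.20 / £8,107,485.20 = 2.0364.
So EBIT moves 2.0364 × (-14.0%) = -28.5%.

-28.5%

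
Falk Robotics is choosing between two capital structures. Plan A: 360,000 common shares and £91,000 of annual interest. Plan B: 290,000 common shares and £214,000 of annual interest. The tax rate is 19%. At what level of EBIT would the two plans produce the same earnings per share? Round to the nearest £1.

At indifference, (EBIT − 91,000)(1 − t)/360,000 = (EBIT − 214,000)(1 − t)/290,000.
The (1 − t) factor cancels: (EBIT − 91,000) × 290,000 = (EBIT − 214,000) × 360,000.
EBIT × (360,000 − 290,000) = 214,000 × 360,000 − 91,000 × 290,000 = 50,650,000,000, so EBIT = 50,650,000,000 ÷ 70,000 = 723,571.43.

£723,571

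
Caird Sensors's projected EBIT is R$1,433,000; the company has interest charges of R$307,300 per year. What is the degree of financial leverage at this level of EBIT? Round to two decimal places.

1.27

Annual interest charges come to R$307,300.00.
Degree of financial leverage = EBIT / (EBIT − interest) = R$1,433,000 / R$1,125,700.00 = 1.2730.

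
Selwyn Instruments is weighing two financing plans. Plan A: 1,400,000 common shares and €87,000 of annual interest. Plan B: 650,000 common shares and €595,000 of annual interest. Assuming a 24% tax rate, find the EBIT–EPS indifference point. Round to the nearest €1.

€1,035,267

Set EPS_A = EPS_B: (EBIT − €87,000)(1 − 0.24) ÷ 1,400,000 = (EBIT − €595,000)(1 − 0.24) ÷ 650,000.
The (1 − t) factor cancels: (EBIT − 87,000) × 650,000 = (EBIT − 595,000) × 1,400,000.
EBIT × (1,400,000 − 650,000) = 595,000 × 1,400,000 − 87,000 × 650,000 = 776,450,000,000, so EBIT = 776,450,000,000 ÷ 750,000 = 1,035,266.67.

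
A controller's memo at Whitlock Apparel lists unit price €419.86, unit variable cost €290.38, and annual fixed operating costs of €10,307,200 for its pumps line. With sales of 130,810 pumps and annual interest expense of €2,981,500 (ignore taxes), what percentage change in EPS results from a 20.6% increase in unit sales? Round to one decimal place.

At 130,810 units, contribution = 130,810 × €129.48 = €16,937,278.80.
Operating income = contribution − fixed costs = €16,937,278.80 − €10,307,200 = €6,630,078.80.
Interest = €2,981,500.00, so EBIT − I = €3,648,578.80.
DCL = total CM / (EBIT − I) = €16,937,278.80 / €3,648,578.80 = 4.6422.
EPS therefore changes by 4.6422 × (+20.6%) = +95.6%.

+95.6%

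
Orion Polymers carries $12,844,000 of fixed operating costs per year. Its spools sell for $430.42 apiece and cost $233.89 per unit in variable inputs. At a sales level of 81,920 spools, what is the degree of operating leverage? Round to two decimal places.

Total contribution margin = 81,920 × $196.53 = $16,099,737.60.
Subtracting fixed costs: EBIT = $16,099,737.60 − $12,844,000 = $3,255,737.60.
Degree of operating leverage = $16,099,737.60 / $3,255,737.60 = 4.9450.

4.95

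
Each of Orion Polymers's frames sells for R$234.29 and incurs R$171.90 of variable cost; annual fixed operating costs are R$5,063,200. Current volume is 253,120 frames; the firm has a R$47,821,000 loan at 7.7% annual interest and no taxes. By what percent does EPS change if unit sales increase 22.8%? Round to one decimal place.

+51.1%

At 253,120 units, contribution = 253,120 × R$62.39 = R$15,792,156.80.
Operating income = contribution − fixed costs = R$15,792,156.80 − R$5,063,200 = R$10,728,956.80.
Interest = R$3,682,217.00, so EBIT − I = R$7,046,739.80.
Degree of combined leverage = contribution ÷ (EBIT − I) = R$15,792,156.80 ÷ R$7,046,739.80 = 2.2411.
%ΔEPS = DCL × %ΔSales = 2.2411 × +22.8% = +51.1%.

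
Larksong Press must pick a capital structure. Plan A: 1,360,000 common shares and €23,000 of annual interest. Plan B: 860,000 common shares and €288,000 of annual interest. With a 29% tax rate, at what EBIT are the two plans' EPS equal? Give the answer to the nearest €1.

Set EPS_A = EPS_B: (EBIT − €23,000)(1 − 0.29) ÷ 1,360,000 = (EBIT − €288,000)(1 − 0.29) ÷ 860,000.
Cancelling (1 − t) and cross-multiplying: 860,000·(EBIT − 23,000) = 1,360,000·(EBIT − 288,000).
Solving, EBIT = (288,000·1,360,000 − 23,000·860,000) / (1,360,000 − 860,000) = 371,900,000,000 / 500,000 = 743,800.00.

€743,800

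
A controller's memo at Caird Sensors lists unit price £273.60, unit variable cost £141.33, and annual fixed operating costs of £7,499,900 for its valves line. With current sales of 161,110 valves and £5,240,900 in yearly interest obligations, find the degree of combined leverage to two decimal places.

2.49

Contribution at this volume is 161,110 × £132.27 = £21,310,019.70.
Subtracting fixed costs: EBIT = £21,310,019.70 − £7,499,900 = £13,810,119.70. Interest = £5,240,900.00.
DOL = £21,310,019.70 ÷ £13,810,119.70 = 1.5431; DFL = £13,810,119.70 ÷ £8,569,219.70 = 1.6116.
DCL = DOL × DFL = 1.5431 × 1.6116 = 2.4869.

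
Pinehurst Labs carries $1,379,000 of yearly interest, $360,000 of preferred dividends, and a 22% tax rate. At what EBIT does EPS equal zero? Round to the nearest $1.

Grossing the preferred dividend up to pre-tax terms: $360,000 / (1 − 0.22) = $461,538.46.
EPS = 0 when EBIT covers interest plus the pre-tax preferred burden: $1,379,000 + $461,538.46 = $1,840,538.46.

$1,840,538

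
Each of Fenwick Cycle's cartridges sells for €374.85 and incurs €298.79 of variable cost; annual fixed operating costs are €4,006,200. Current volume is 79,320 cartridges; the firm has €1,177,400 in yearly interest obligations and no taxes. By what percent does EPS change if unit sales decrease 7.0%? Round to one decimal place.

At 79,320 units, contribution = 79,320 × €76.06 = €6,033,079.20.
Operating income = contribution − fixed costs = €6,033,079.20 − €4,006,200 = €2,026,879.20.
Interest = €1,177,400.00, so EBIT − I = €849,479.20.
Degree of combined leverage = contribution ÷ (EBIT − I) = €6,033,079.20 ÷ €849,479.20 = 7.1021.
%ΔEPS = DCL × %ΔSales = 7.1021 × -7.0% = -49.7%.

-49.7%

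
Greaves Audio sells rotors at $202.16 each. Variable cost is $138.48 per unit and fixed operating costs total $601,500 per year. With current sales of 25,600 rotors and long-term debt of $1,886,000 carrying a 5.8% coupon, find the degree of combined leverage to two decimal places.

At 25,600 units, contribution = 25,600 × $63.68 = $1,630,208.00.
Operating income = contribution − fixed costs = $1,630,208.00 − $601,500 = $1,028,708.00. Interest = $109,388.00.
DOL = $1,630,208.00 ÷ $1,028,708.00 = 1.5847; DFL = $1,028,708.00 ÷ $919,320.00 = 1.1190.
Combined leverage = 1.5847 × 1.1190 = 1.7733.

1.77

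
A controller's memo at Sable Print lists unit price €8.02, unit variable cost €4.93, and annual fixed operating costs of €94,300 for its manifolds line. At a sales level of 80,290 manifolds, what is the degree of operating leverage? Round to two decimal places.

1.61

At 80,290 units, contribution = 80,290 × €3.09 = €248,096.10.
EBIT = €248,096.10 − €94,300 = €153,796.10.
Degree of operating leverage = €248,096.10 / €153,796.10 = 1.6131.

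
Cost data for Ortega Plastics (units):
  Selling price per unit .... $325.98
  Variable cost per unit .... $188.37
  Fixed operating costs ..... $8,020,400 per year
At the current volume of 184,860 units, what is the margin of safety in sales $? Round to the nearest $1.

Unit CM = price − variable cost = $325.98 − $188.37 = $137.61. Break-even units = $8,020,400 ÷ $137.61 = 58,283.55; break-even revenue = 58,283.55 × $325.98 = $18,999,273.25.
Current sales = 184,860 × $325.98 = $60,260,662.80.
Margin of safety = $60,260,662.80 − $18,999,273.25 = $41,261,390.

$41,261,390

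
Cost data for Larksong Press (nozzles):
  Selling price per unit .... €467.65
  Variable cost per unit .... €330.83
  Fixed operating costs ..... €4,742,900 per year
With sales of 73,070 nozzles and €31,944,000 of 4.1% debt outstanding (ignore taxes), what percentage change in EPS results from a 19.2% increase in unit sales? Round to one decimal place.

+48.7%

Total contribution margin = 73,070 × €136.82 = €9,997,437.40.
EBIT = €9,997,437.40 − €4,742,900 = €5,254,537.40.
Interest = €1,309,704.00, so EBIT − I = €3,944,833.40.
Degree of combined leverage = contribution ÷ (EBIT − I) = €9,997,437.40 ÷ €3,944,833.40 = 2.5343.
%ΔEPS = DCL × %ΔSales = 2.5343 × +19.2% = +48.7%.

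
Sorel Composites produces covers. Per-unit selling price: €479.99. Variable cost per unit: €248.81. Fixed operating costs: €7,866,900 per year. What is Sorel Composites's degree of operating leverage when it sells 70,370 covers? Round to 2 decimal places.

Contribution at this volume is 70,370 × €231.18 = €16,268,136.60.
Operating income = contribution − fixed costs = €16,268,136.60 − €7,866,900 = €8,401,236.60.
Degree of operating leverage = €16,268,136.60 / €8,401,236.60 = 1.9364.

1.94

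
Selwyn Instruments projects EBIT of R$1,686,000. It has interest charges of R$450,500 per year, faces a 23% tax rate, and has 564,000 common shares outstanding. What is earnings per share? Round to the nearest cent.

R$1.69

Pre-tax income = R$1,686,000 − R$450,500.00 = R$1,235,500.00.
After tax at 23%: net income = R$1,235,500.00 × 0.77 = R$951,335.00.
EPS = R$951,335.00 ÷ 564,000 = R$1.69.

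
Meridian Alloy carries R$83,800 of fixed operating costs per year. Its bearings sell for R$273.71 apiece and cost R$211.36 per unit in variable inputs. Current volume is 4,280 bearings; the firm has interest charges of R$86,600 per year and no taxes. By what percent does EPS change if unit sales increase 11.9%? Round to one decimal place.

+32.9%

Contribution at this volume is 4,280 × R$62.35 = R$266,858.00.
Subtracting fixed costs: EBIT = R$266,858.00 − R$83,800 = R$183,058.00.
Interest = R$86,600.00, so EBIT − I = R$96,458.00.
Degree of combined leverage = contribution ÷ (EBIT − I) = R$266,858.00 ÷ R$96,458.00 = 2.7666.
%ΔEPS = DCL × %ΔSales = 2.7666 × +11.9% = +32.9%.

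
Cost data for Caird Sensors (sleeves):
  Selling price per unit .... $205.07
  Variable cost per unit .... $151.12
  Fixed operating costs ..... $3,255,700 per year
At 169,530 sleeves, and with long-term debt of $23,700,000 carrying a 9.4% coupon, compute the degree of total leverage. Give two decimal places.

Contribution at this volume is 169,530 × $53.95 = $9,146,143.50.
EBIT = $9,146,143.50 − $3,255,700 = $5,890,443.50. Interest = $2,227,800.00, so EBIT − I = $3,662,643.50.
Degree of total leverage = total CM / (EBIT − interest) = $9,146,143.50 / $3,662,643.50 = 2.4971.

2.50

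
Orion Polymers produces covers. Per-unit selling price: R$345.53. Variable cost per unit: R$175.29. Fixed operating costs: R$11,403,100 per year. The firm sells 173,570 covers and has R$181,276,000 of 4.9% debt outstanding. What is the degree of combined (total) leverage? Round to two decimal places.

At 173,570 units, contribution = 173,570 × R$170.24 = R$29,548,556.80.
EBIT = R$29,548,556.80 − R$11,403,100 = R$18,145,456.80. Interest = R$8,882,524.00.
DOL = R$29,548,556.80 ÷ R$18,145,456.80 = 1.6284; DFL = R$18,145,456.80 ÷ R$9,262,932.80 = 1.9589.
DCL = DOL × DFL = 1.6284 × 1.9589 = 3.1899.

3.19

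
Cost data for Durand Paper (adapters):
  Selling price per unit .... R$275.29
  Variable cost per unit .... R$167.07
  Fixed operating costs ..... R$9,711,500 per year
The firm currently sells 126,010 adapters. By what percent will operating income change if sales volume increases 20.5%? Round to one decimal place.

Contribution at this volume is 126,010 × R$108.22 = R$13,636,802.20.
Subtracting fixed costs: EBIT = R$13,636,802.20 − R$9,711,500 = R$3,925,302.20.
So DOL = total CM / EBIT = R$13,636,802.20 / R$3,925,302.20 = 3.4741.
So EBIT moves 3.4741 × (+20.5%) = +71.2%.

+71.2%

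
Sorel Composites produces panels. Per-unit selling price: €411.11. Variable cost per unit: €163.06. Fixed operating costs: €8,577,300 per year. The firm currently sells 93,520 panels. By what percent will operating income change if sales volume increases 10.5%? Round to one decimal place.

Contribution at this volume is 93,520 × €248.05 = €23,197,636.00.
Operating income = contribution − fixed costs = €23,197,636.00 − €8,577,300 = €14,620,336.00.
Degree of operating leverage = €23,197,636.00 / €14,620,336.00 = 1.5867.
So EBIT moves 1.5867 × (+10.5%) = +16.7%.

+16.7%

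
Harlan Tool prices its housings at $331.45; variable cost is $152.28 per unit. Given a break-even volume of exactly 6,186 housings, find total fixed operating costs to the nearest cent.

Each unit contributes $331.45 − $152.28 = $179.17.
Since BE = FC / CM, FC = 6,186 × $179.17 = $1,108,345.62.

$1,108,345.62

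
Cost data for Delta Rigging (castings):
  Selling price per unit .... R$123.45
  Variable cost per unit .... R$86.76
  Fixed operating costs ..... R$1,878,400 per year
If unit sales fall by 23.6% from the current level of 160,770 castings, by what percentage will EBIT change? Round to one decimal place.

Total contribution margin = 160,770 × R$36.69 = R$5,898,651.30.
EBIT = R$5,898,651.30 − R$1,878,400 = R$4,020,251.30.
Degree of operating leverage = R$5,898,651.30 / R$4,020,251.30 = 1.4672.
So EBIT moves 1.4672 × (-23.6%) = -34.6%.

-34.6%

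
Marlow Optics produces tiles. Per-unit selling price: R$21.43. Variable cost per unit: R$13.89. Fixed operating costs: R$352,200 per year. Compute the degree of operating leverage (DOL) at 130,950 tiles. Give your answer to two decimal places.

1.55

Contribution at this volume is 130,950 × R$7.54 = R$987,363.00.
Subtracting fixed costs: EBIT = R$987,363.00 − R$352,200 = R$635,163.00.
Degree of operating leverage = R$987,363.00 / R$635,163.00 = 1.5545.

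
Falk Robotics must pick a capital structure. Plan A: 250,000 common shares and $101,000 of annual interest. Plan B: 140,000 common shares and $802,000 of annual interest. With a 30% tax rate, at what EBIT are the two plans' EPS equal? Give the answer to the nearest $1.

At indifference, (EBIT − 101,000)(1 − t)/250,000 = (EBIT − 802,000)(1 − t)/140,000.
The (1 − t) factor cancels: (EBIT − 101,000) × 140,000 = (EBIT − 802,000) × 250,000.
Solving, EBIT = (802,000·250,000 − 101,000·140,000) / (250,000 − 140,000) = 186,360,000,000 / 110,000 = 1,694,181.82.

$1,694,182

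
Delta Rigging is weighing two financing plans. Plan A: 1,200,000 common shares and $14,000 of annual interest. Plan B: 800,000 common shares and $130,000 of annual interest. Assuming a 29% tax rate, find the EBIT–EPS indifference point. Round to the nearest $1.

$362,000

Set EPS_A = EPS_B: (EBIT − $14,000)(1 − 0.29) ÷ 1,200,000 = (EBIT − $130,000)(1 − 0.29) ÷ 800,000.
Cancelling (1 − t) and cross-multiplying: 800,000·(EBIT − 14,000) = 1,200,000·(EBIT − 130,000).
Solving, EBIT = (130,000·1,200,000 − 14,000·800,000) / (1,200,000 − 800,000) = 144,800,000,000 / 400,000 = 362,000.00.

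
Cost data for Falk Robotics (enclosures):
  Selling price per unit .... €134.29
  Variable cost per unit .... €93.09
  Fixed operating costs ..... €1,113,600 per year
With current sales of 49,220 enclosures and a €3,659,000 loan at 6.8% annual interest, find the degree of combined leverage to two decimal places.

3.05

At 49,220 units, contribution = 49,220 × €41.20 = €2,027,864.00.
Subtracting fixed costs: EBIT = €2,027,864.00 − €1,113,600 = €914,264.00. Interest = €248,812.00.
DOL = €2,027,864.00 ÷ €914,264.00 = 2.2180; DFL = €914,264.00 ÷ €665,452.00 = 1.3739.
Combined leverage = 2.2180 × 1.3739 = 3.0473.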